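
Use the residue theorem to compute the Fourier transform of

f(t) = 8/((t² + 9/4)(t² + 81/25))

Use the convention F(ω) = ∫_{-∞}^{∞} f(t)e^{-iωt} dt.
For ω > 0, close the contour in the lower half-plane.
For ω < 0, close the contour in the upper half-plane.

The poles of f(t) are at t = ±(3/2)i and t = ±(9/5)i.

Let g(z) = f(z)e^{-iωz}; for large |z| the factor e^{-iωz} decays in the lower half-plane when ω > 0 and in the upper half-plane when ω < 0.

Case ω > 0 (lower half-plane, clockwise contour ⇒ F(ω) = -2πi·ΣRes):
  Res_{z = - \frac{3 i}{2}} g(z) = \frac{800 i e^{- \frac{3 \omega}{2}}}{297}
  Res_{z = - \frac{9 i}{5}} g(z) = - \frac{2000 i e^{- \frac{9 \omega}{5}}}{891}
  F(ω) = -2πi·ΣRes = \frac{1600 \pi e^{- \frac{3 \omega}{2}}}{297} - \frac{4000 \pi e^{- \frac{9 \omega}{5}}}{891}

Case ω < 0 (upper half-plane, counterclockwise contour ⇒ F(ω) = +2πi·ΣRes):
  Res_{z = \frac{3 i}{2}} g(z) = - \frac{800 i e^{\frac{3 \omega}{2}}}{297}
  Res_{z = \frac{9 i}{5}} g(z) = \frac{2000 i e^{\frac{9 \omega}{5}}}{891}
  F(ω) = 2πi·ΣRes = \frac{800 \pi \left(- 5 e^{\frac{9 \omega}{5}} + 6 e^{\frac{3 \omega}{2}}\right)}{891}

Both cases combine into a single formula in |ω|:

F(ω) = \frac{1600 \pi e^{- \frac{3 \left|{\omega}\right|}{2}}}{297} - \frac{4000 \pi e^{- \frac{9 \left|{\omega}\right|}{5}}}{891}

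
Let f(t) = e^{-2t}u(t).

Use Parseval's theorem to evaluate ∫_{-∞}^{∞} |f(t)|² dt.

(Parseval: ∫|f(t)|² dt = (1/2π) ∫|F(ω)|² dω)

∫|f(t)|² dt = \frac{1}{4}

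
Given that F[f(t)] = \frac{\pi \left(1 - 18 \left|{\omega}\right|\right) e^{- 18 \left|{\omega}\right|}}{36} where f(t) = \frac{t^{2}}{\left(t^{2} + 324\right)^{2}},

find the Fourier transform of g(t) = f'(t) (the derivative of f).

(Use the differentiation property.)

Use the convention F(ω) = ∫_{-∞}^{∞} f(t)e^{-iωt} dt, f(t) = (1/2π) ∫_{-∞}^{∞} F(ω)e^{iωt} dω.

F[g](ω) = \frac{i \pi \omega \left(1 - 18 \left|{\omega}\right|\right) e^{- 18 \left|{\omega}\right|}}{36}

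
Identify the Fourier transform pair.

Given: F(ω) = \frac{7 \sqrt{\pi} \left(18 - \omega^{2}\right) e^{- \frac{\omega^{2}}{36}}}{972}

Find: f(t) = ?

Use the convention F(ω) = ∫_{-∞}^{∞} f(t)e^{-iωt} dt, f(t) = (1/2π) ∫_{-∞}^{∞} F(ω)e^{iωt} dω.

f(t) = 7 t^{2} e^{- 9 t^{2}}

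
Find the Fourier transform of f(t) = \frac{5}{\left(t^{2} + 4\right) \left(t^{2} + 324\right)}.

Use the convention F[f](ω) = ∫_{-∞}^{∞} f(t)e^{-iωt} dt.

F(ω) = \frac{\pi \left(9 e^{16 \left|{\omega}\right|} - 1\right) e^{- 18 \left|{\omega}\right|}}{1152}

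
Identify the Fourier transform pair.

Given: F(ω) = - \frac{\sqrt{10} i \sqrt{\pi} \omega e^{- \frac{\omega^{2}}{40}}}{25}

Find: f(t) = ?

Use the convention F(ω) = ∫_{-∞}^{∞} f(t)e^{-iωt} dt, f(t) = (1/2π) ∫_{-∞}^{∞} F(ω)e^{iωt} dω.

f(t) = 8 t e^{- 10 t^{2}}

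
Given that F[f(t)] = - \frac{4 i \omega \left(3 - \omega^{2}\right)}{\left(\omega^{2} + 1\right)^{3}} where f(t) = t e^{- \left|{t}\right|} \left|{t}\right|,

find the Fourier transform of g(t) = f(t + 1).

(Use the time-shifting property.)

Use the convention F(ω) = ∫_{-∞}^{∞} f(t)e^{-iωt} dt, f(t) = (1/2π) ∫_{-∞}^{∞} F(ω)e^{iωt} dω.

F[g](ω) = \frac{4 i \omega \left(\omega^{2} - 3\right) e^{i \omega}}{\left(\omega^{2} + 1\right)^{3}}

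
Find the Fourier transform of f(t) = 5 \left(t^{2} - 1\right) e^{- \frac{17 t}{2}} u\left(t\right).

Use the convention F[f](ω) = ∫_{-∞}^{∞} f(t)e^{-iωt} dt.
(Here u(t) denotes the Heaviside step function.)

F(ω) = \frac{10 \left(16 i \omega - \left(2 i \omega + 17\right)^{3} + 136\right)}{\left(2 i \omega + 17\right)^{4}}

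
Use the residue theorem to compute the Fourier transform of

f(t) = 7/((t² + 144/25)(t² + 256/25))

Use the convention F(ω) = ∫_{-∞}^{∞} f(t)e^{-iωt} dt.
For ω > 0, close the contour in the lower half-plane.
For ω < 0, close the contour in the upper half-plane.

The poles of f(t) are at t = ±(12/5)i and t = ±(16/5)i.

Let g(z) = f(z)e^{-iωz}; for large |z| the factor e^{-iωz} decays in the lower half-plane when ω > 0 and in the upper half-plane when ω < 0.

Case ω > 0 (lower half-plane, clockwise contour ⇒ F(ω) = -2πi·ΣRes):
  Res_{z = - \frac{12 i}{5}} g(z) = \frac{125 i e^{- \frac{12 \omega}{5}}}{384}
  Res_{z = - \frac{16 i}{5}} g(z) = - \frac{125 i e^{- \frac{16 \omega}{5}}}{512}
  F(ω) = -2πi·ΣRes = \frac{125 \pi \left(4 e^{\frac{4 \omega}{5}} - 3\right) e^{- \frac{16 \omega}{5}}}{768}

Case ω < 0 (upper half-plane, counterclockwise contour ⇒ F(ω) = +2πi·ΣRes):
  Res_{z = \frac{12 i}{5}} g(z) = - \frac{125 i e^{\frac{12 \omega}{5}}}{384}
  Res_{z = \frac{16 i}{5}} g(z) = \frac{125 i e^{\frac{16 \omega}{5}}}{512}
  F(ω) = 2πi·ΣRes = \frac{125 \pi \left(4 - 3 e^{\frac{4 \omega}{5}}\right) e^{\frac{12 \omega}{5}}}{768}

Both cases combine into a single formula in |ω|:

F(ω) = \frac{125 \pi \left(4 e^{\frac{4 \left|{\omega}\right|}{5}} - 3\right) e^{- \frac{16 \left|{\omega}\right|}{5}}}{768}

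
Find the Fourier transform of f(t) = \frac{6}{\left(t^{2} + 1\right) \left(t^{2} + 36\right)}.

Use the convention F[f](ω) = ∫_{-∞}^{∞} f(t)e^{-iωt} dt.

F(ω) = \frac{\pi \left(6 e^{5 \left|{\omega}\right|} - 1\right) e^{- 6 \left|{\omega}\right|}}{35}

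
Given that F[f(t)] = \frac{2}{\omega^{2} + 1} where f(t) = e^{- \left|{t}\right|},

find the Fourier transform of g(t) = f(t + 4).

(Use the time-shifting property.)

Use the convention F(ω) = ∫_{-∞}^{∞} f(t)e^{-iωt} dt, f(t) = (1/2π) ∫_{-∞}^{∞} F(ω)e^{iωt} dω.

F[g](ω) = \frac{2 e^{4 i \omega}}{\omega^{2} + 1}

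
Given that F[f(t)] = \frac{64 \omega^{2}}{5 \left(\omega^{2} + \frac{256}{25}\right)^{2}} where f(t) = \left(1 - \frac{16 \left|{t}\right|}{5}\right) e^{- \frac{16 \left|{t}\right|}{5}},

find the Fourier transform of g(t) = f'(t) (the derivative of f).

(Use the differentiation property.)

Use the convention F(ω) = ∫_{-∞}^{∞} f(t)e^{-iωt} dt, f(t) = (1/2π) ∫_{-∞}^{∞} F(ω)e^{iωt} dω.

F[g](ω) = \frac{8000 i \omega^{3}}{\left(25 \omega^{2} + 256\right)^{2}}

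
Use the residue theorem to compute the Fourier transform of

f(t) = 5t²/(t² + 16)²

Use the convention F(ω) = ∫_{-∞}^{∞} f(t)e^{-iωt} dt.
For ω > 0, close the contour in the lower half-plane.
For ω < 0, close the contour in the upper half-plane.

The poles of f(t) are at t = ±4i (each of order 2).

Let g(z) = f(z)e^{-iωz}; for large |z| the factor e^{-iωz} decays in the lower half-plane when ω > 0 and in the upper half-plane when ω < 0.

Case ω > 0 (lower half-plane, clockwise contour ⇒ F(ω) = -2πi·ΣRes):
  Res_{z = - 4 i} g(z) = \frac{5 i \left(1 - 4 \omega\right) e^{- 4 \omega}}{16} (pole of order 2)
  F(ω) = -2πi·ΣRes = \frac{5 \pi \left(1 - 4 \omega\right) e^{- 4 \omega}}{8}

Case ω < 0 (upper half-plane, counterclockwise contour ⇒ F(ω) = +2πi·ΣRes):
  Res_{z = 4 i} g(z) = \frac{5 i \left(- 4 \omega - 1\right) e^{4 \omega}}{16} (pole of order 2)
  F(ω) = 2πi·ΣRes = \frac{5 \pi \left(4 \omega + 1\right) e^{4 \omega}}{8}

Both cases combine into a single formula in |ω|:

F(ω) = \frac{5 \pi \left(1 - 4 \left|{\omega}\right|\right) e^{- 4 \left|{\omega}\right|}}{8}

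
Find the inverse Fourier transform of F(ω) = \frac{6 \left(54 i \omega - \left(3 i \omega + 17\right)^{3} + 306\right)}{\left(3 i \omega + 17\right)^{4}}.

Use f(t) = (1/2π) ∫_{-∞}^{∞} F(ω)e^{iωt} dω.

f(t) = 2 \left(t^{2} - 1\right) e^{- \frac{17 t}{3}} u\left(t\right)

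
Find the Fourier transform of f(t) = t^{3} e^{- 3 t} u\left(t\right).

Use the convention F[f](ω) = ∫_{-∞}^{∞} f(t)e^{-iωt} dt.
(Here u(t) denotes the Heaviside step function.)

F(ω) = \frac{6}{\left(i \omega + 3\right)^{4}}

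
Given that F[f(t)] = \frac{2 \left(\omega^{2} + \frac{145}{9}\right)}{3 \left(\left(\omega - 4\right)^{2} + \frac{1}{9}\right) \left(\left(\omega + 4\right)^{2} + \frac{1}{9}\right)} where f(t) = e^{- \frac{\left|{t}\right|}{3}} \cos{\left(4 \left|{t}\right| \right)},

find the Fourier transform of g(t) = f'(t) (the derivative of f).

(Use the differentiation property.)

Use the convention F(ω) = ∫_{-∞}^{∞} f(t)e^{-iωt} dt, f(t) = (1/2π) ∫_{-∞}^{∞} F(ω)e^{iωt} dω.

F[g](ω) = \frac{6 i \omega \left(9 \omega^{2} + 145\right)}{81 \omega^{4} - 2574 \omega^{2} + 21025}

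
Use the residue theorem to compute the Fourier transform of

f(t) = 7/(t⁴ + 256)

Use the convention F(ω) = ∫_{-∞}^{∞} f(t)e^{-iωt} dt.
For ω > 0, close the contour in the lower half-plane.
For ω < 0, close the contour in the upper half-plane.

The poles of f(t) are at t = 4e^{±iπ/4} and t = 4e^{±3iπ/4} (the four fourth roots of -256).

Let g(z) = f(z)e^{-iωz}; for large |z| the factor e^{-iωz} decays in the lower half-plane when ω > 0 and in the upper half-plane when ω < 0.

Case ω > 0 (lower half-plane, clockwise contour ⇒ F(ω) = -2πi·ΣRes):
  Res_{z = - 2 \sqrt{2} - 2 \sqrt{2} i} g(z) = \frac{7 \sqrt{2} i \left(1 - i\right) e^{2 \sqrt{2} \omega \left(-1 + i\right)}}{512}
  Res_{z = 2 \sqrt{2} - 2 \sqrt{2} i} g(z) = \frac{7 \sqrt{2} i \left(1 + i\right) e^{- 2 \sqrt{2} \omega \left(1 + i\right)}}{512}
  F(ω) = -2πi·ΣRes = \frac{7 \sqrt{2} \pi \left(1 - i\right) \left(e^{4 \sqrt{2} i \omega} + i\right) e^{- 2 \sqrt{2} \omega \left(1 + i\right)}}{256} = \frac{7 \pi e^{- 2 \sqrt{2} \omega} \sin{\left(2 \sqrt{2} \omega + \frac{\pi}{4} \right)}}{64}

Case ω < 0 (upper half-plane, counterclockwise contour ⇒ F(ω) = +2πi·ΣRes):
  Res_{z = 2 \sqrt{2} + 2 \sqrt{2} i} g(z) = \frac{7 \sqrt{2} i \left(-1 + i\right) e^{2 \sqrt{2} \omega \left(1 - i\right)}}{512}
  Res_{z = - 2 \sqrt{2} + 2 \sqrt{2} i} g(z) = \frac{7 \sqrt{2} \left(1 - i\right) e^{2 \sqrt{2} \omega \left(1 + i\right)}}{512}
  F(ω) = 2πi·ΣRes = - \frac{7 \sqrt{2} i \pi \left(i \left(1 - i\right) e^{2 \sqrt{2} \omega \left(1 - i\right)} - \left(1 - i\right) e^{2 \sqrt{2} \omega \left(1 + i\right)}\right)}{256} = \frac{7 \pi e^{2 \sqrt{2} \omega} \cos{\left(2 \sqrt{2} \omega + \frac{\pi}{4} \right)}}{64}

Both cases combine into a single formula in |ω|:

F(ω) = \frac{7 \pi e^{- 2 \sqrt{2} \left|{\omega}\right|} \sin{\left(2 \sqrt{2} \left|{\omega}\right| + \frac{\pi}{4} \right)}}{64}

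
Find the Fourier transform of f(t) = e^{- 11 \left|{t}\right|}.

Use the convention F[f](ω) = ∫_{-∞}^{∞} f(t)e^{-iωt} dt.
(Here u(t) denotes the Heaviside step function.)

F(ω) = \frac{22}{\omega^{2} + 121}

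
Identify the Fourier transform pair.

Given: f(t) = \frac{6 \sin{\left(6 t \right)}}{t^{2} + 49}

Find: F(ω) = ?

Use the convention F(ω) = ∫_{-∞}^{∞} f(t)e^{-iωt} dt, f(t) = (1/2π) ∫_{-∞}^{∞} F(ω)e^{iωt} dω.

F(ω) = \frac{3 i \pi e^{- 7 \left|{\omega + 6}\right|}}{7} - \frac{3 i \pi e^{- 7 \left|{\omega - 6}\right|}}{7}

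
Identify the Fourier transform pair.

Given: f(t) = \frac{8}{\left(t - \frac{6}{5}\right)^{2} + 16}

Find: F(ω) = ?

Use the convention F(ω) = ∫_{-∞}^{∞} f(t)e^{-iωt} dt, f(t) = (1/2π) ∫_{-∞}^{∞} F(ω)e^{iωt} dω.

F(ω) = 2 \pi e^{- \frac{6 i \omega}{5} - 4 \left|{\omega}\right|}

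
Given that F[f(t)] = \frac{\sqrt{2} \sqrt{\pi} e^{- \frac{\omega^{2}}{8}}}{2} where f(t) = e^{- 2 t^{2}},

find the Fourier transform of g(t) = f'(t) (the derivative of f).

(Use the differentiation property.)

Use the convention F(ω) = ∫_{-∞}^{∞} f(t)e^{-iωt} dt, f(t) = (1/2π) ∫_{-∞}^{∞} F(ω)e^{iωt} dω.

F[g](ω) = \frac{\sqrt{2} i \sqrt{\pi} \omega e^{- \frac{\omega^{2}}{8}}}{2}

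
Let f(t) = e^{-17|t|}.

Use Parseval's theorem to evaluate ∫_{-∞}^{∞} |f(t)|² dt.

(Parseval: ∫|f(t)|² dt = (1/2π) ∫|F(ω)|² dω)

∫|f(t)|² dt = \frac{1}{17}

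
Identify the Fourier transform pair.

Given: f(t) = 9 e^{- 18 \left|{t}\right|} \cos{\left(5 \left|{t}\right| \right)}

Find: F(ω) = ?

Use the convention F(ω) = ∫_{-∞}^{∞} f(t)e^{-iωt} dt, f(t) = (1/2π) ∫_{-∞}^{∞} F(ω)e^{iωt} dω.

F(ω) = \frac{324 \left(\omega^{2} + 349\right)}{\omega^{4} + 598 \omega^{2} + 121801}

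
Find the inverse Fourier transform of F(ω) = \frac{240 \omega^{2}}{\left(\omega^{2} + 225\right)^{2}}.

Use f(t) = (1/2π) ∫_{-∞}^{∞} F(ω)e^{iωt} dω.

f(t) = 4 \left(1 - 15 \left|{t}\right|\right) e^{- 15 \left|{t}\right|}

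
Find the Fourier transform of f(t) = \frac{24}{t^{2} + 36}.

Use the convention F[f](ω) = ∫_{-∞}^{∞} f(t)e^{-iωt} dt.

F(ω) = 4 \pi e^{- 6 \left|{\omega}\right|}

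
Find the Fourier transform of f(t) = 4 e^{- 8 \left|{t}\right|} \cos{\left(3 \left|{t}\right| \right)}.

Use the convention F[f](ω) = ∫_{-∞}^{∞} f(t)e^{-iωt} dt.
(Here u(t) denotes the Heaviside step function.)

F(ω) = \frac{64 \left(\omega^{2} + 73\right)}{\omega^{4} + 110 \omega^{2} + 5329}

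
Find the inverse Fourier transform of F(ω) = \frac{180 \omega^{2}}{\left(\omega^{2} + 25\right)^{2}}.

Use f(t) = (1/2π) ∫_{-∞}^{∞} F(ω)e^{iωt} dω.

f(t) = 9 \left(1 - 5 \left|{t}\right|\right) e^{- 5 \left|{t}\right|}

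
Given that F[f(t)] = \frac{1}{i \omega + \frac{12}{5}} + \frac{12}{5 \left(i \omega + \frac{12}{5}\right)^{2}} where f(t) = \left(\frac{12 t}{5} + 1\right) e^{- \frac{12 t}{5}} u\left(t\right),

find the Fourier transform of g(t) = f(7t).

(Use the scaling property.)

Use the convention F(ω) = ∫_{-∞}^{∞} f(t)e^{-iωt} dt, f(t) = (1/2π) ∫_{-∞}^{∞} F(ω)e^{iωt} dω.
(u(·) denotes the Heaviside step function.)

F[g](ω) = \frac{5 \left(- 5 i \omega - 168\right)}{25 \omega^{2} - 840 i \omega - 7056}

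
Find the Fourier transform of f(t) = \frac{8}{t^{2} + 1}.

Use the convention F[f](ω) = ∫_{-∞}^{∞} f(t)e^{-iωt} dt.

F(ω) = 8 \pi e^{- \left|{\omega}\right|}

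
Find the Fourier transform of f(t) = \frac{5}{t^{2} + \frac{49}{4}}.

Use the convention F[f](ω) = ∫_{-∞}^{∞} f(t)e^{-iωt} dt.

F(ω) = \frac{10 \pi e^{- \frac{7 \left|{\omega}\right|}{2}}}{7}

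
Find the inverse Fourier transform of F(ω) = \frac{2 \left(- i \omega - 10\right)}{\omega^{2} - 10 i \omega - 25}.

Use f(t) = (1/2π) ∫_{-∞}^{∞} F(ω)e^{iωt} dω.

f(t) = 2 \left(5 t + 1\right) e^{- 5 t} u\left(t\right)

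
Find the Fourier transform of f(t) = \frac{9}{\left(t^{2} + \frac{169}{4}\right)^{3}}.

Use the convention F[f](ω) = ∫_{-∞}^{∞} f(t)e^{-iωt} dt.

F(ω) = \frac{9 \pi \left(169 \omega^{2} + 78 \left|{\omega}\right| + 12\right) e^{- \frac{13 \left|{\omega}\right|}{2}}}{371293}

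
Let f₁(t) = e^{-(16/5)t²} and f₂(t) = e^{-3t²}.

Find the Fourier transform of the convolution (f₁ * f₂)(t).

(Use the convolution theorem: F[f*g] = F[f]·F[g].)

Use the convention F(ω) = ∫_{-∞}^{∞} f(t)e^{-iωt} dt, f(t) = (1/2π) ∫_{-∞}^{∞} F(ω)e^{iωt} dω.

F[f₁*f₂](ω) = \frac{\sqrt{15} \pi e^{- \frac{31 \omega^{2}}{192}}}{12}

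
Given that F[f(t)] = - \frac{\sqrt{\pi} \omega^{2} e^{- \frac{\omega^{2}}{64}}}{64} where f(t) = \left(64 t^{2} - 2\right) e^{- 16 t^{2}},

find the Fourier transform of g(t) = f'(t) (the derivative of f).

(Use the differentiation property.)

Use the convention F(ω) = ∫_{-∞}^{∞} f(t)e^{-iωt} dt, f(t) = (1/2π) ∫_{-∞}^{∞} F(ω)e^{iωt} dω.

F[g](ω) = - \frac{i \sqrt{\pi} \omega^{3} e^{- \frac{\omega^{2}}{64}}}{64}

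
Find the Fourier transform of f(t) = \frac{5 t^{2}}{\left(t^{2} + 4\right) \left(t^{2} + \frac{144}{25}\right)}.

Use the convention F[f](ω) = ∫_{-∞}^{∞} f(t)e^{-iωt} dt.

F(ω) = - \frac{125 \pi e^{- 2 \left|{\omega}\right|}}{22} + \frac{75 \pi e^{- \frac{12 \left|{\omega}\right|}{5}}}{11}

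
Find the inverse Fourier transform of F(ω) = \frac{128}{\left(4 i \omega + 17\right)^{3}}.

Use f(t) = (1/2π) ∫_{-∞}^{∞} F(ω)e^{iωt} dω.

f(t) = t^{2} e^{- \frac{17 t}{4}} u\left(t\right)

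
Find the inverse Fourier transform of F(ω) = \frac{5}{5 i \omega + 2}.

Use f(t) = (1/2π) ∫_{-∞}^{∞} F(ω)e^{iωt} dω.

f(t) = e^{- \frac{2 t}{5}} u\left(t\right)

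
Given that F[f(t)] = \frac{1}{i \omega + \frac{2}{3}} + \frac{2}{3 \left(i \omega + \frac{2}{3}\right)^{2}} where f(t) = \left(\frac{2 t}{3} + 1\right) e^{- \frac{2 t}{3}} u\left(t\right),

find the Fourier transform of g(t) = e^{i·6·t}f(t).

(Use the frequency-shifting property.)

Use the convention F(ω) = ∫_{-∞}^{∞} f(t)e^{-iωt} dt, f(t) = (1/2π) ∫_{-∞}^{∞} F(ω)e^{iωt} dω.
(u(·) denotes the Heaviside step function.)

F[g](ω) = \frac{3 \left(- 3 i \omega - 4 + 18 i\right)}{9 \omega^{2} - 12 \omega \left(9 + i\right) + 320 + 72 i}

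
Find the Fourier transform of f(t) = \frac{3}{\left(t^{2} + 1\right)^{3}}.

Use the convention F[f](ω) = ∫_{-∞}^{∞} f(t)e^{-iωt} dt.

F(ω) = \frac{3 \pi \left(\omega^{2} + 3 \left|{\omega}\right| + 3\right) e^{- \left|{\omega}\right|}}{8}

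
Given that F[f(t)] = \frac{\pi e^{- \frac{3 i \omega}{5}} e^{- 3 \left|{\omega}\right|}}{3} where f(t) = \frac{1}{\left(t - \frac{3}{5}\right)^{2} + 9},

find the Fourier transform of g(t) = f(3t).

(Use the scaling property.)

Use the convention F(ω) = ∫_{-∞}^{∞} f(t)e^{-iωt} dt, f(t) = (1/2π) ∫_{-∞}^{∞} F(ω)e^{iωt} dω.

F[g](ω) = \frac{\pi e^{- \frac{i \omega}{5} - \left|{\omega}\right|}}{9}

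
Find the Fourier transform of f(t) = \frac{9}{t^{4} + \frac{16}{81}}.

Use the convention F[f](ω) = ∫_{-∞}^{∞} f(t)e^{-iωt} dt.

F(ω) = \frac{243 \pi e^{- \frac{\sqrt{2} \left|{\omega}\right|}{3}} \sin{\left(\frac{\sqrt{2} \left|{\omega}\right|}{3} + \frac{\pi}{4} \right)}}{8}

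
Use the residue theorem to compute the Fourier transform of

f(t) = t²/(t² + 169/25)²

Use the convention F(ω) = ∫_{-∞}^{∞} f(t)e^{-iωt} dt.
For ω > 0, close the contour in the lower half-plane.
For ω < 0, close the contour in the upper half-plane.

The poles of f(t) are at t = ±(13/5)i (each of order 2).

Let g(z) = f(z)e^{-iωz}; for large |z| the factor e^{-iωz} decays in the lower half-plane when ω > 0 and in the upper half-plane when ω < 0.

Case ω > 0 (lower half-plane, clockwise contour ⇒ F(ω) = -2πi·ΣRes):
  Res_{z = - \frac{13 i}{5}} g(z) = \frac{i \left(5 - 13 \omega\right) e^{- \frac{13 \omega}{5}}}{52} (pole of order 2)
  F(ω) = -2πi·ΣRes = \frac{\pi \left(5 - 13 \omega\right) e^{- \frac{13 \omega}{5}}}{26}

Case ω < 0 (upper half-plane, counterclockwise contour ⇒ F(ω) = +2πi·ΣRes):
  Res_{z = \frac{13 i}{5}} g(z) = \frac{i \left(- 13 \omega - 5\right) e^{\frac{13 \omega}{5}}}{52} (pole of order 2)
  F(ω) = 2πi·ΣRes = \frac{\pi \left(13 \omega + 5\right) e^{\frac{13 \omega}{5}}}{26}

Both cases combine into a single formula in |ω|:

F(ω) = \frac{\pi \left(5 - 13 \left|{\omega}\right|\right) e^{- \frac{13 \left|{\omega}\right|}{5}}}{26}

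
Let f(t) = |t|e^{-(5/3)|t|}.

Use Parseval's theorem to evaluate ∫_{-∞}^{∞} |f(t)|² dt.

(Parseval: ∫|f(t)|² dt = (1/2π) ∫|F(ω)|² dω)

∫|f(t)|² dt = \frac{27}{250}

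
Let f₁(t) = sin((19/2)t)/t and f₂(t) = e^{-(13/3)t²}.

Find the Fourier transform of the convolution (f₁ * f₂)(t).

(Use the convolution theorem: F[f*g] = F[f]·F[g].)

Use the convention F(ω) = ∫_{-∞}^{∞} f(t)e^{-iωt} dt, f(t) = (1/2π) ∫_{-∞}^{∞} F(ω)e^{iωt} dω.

F[f₁*f₂](ω) = \begin{cases} \frac{\sqrt{39} \pi^{\frac{3}{2}} e^{- \frac{3 \omega^{2}}{52}}}{13} & \text{for}\: \omega > - \frac{19}{2} \wedge \omega < \frac{19}{2} \\0 & \text{otherwise} \end{cases}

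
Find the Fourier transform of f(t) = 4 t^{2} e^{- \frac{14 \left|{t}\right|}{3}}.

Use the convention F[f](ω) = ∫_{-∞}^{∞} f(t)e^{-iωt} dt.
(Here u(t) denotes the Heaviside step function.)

F(ω) = \frac{6048 \left(196 - 27 \omega^{2}\right)}{\left(9 \omega^{2} + 196\right)^{3}}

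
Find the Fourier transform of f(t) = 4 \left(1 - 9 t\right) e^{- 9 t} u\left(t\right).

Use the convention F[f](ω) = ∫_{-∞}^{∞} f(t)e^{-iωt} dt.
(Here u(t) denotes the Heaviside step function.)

F(ω) = \frac{4 i \omega}{- \omega^{2} + 18 i \omega + 81}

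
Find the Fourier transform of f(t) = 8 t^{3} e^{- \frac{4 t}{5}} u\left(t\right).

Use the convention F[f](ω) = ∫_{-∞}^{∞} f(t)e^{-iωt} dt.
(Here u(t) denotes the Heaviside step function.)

F(ω) = \frac{30000}{\left(5 i \omega + 4\right)^{4}}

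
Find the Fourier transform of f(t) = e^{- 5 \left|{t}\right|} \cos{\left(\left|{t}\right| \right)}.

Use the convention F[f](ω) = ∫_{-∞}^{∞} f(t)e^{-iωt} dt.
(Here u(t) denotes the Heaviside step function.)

F(ω) = \frac{10 \left(\omega^{2} + 26\right)}{\omega^{4} + 48 \omega^{2} + 676}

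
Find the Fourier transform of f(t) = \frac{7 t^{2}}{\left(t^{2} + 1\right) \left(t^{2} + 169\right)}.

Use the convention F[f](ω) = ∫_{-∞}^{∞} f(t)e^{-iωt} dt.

F(ω) = \frac{\pi \left(13 - e^{12 \left|{\omega}\right|}\right) e^{- 13 \left|{\omega}\right|}}{24}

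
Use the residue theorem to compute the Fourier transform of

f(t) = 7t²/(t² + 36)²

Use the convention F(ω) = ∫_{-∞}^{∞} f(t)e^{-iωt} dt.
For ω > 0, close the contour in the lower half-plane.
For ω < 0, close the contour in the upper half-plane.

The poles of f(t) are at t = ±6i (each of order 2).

Let g(z) = f(z)e^{-iωz}; for large |z| the factor e^{-iωz} decays in the lower half-plane when ω > 0 and in the upper half-plane when ω < 0.

Case ω > 0 (lower half-plane, clockwise contour ⇒ F(ω) = -2πi·ΣRes):
  Res_{z = - 6 i} g(z) = \frac{7 i \left(1 - 6 \omega\right) e^{- 6 \omega}}{24} (pole of order 2)
  F(ω) = -2πi·ΣRes = \frac{7 \pi \left(1 - 6 \omega\right) e^{- 6 \omega}}{12}

Case ω < 0 (upper half-plane, counterclockwise contour ⇒ F(ω) = +2πi·ΣRes):
  Res_{z = 6 i} g(z) = \frac{7 i \left(- 6 \omega - 1\right) e^{6 \omega}}{24} (pole of order 2)
  F(ω) = 2πi·ΣRes = \frac{7 \pi \left(6 \omega + 1\right) e^{6 \omega}}{12}

Both cases combine into a single formula in |ω|:

F(ω) = \frac{7 \pi \left(1 - 6 \left|{\omega}\right|\right) e^{- 6 \left|{\omega}\right|}}{12}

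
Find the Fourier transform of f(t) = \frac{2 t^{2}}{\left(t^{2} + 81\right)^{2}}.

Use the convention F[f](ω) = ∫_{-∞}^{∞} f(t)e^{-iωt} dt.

F(ω) = \frac{\pi \left(1 - 9 \left|{\omega}\right|\right) e^{- 9 \left|{\omega}\right|}}{9}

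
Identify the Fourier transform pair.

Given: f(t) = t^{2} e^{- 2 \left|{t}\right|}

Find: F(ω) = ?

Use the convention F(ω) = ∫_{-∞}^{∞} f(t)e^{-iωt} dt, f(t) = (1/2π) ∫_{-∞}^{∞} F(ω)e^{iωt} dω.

F(ω) = \frac{8 \left(4 - 3 \omega^{2}\right)}{\left(\omega^{2} + 4\right)^{3}}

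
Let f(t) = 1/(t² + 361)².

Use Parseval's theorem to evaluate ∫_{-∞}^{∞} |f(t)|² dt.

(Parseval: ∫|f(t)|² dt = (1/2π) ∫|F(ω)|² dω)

∫|f(t)|² dt = \frac{5 \pi}{14301947824}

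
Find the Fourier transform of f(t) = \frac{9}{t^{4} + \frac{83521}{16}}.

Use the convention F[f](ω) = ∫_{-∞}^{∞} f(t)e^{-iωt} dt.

F(ω) = \frac{72 \pi e^{- \frac{17 \sqrt{2} \left|{\omega}\right|}{4}} \sin{\left(\frac{17 \sqrt{2} \left|{\omega}\right|}{4} + \frac{\pi}{4} \right)}}{4913}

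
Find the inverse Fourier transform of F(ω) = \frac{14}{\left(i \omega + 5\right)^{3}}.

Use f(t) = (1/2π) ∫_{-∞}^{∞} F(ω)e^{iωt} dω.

f(t) = 7 t^{2} e^{- 5 t} u\left(t\right)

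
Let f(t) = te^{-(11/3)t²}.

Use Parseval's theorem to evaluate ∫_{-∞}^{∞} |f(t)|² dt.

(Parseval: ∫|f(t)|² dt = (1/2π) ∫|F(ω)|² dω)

∫|f(t)|² dt = \frac{3 \sqrt{66} \sqrt{\pi}}{968}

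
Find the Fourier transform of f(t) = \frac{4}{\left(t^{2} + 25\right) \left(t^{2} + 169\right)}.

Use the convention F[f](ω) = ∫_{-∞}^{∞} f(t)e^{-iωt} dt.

F(ω) = \frac{\pi \left(13 e^{8 \left|{\omega}\right|} - 5\right) e^{- 13 \left|{\omega}\right|}}{2340}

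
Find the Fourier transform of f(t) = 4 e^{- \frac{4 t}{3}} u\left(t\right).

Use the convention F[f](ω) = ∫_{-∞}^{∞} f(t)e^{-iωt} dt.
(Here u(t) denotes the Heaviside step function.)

F(ω) = \frac{12}{3 i \omega + 4}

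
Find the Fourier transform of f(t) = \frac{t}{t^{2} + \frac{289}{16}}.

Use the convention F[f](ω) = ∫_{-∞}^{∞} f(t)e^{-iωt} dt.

F(ω) = - i \pi e^{- \frac{17 \left|{\omega}\right|}{4}} \operatorname{sign}{\left(\omega \right)}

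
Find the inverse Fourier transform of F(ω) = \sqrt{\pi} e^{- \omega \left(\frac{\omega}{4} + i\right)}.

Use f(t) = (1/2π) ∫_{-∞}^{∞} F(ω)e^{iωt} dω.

f(t) = e^{- \left(t - 1\right)^{2}}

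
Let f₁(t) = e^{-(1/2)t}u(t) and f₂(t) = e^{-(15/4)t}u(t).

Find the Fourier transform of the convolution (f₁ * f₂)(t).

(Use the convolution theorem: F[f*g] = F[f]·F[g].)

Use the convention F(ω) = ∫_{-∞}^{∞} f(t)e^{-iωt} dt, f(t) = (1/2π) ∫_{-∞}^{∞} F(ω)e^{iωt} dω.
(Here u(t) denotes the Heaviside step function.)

F[f₁*f₂](ω) = \frac{8}{- 8 \omega^{2} + 34 i \omega + 15}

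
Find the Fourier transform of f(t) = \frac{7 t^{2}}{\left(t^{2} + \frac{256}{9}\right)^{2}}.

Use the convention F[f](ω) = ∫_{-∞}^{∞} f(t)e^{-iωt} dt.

F(ω) = \frac{7 \pi \left(3 - 16 \left|{\omega}\right|\right) e^{- \frac{16 \left|{\omega}\right|}{3}}}{32}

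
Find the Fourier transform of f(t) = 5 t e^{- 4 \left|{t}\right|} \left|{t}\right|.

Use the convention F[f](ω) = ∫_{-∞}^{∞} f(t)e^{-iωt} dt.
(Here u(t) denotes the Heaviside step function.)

F(ω) = \frac{20 i \omega \left(\omega^{2} - 48\right)}{\left(\omega^{2} + 16\right)^{3}}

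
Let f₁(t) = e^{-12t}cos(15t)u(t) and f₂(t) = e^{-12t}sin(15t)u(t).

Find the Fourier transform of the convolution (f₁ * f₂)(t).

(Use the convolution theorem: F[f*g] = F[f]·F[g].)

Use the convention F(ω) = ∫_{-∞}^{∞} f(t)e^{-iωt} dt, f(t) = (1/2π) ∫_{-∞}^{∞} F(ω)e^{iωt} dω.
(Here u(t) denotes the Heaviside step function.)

F[f₁*f₂](ω) = \frac{15 \left(i \omega + 12\right)}{\left(\left(i \omega + 12\right)^{2} + 225\right)^{2}}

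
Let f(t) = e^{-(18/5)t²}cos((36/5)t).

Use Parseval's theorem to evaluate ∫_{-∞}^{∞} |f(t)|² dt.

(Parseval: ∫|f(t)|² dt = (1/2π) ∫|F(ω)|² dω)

∫|f(t)|² dt = \frac{\sqrt{5} \sqrt{\pi} \left(1 + e^{\frac{36}{5}}\right)}{12 e^{\frac{36}{5}}}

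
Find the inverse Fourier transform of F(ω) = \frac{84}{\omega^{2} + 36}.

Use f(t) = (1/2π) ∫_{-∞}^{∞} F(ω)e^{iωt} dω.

f(t) = 7 e^{- 6 \left|{t}\right|}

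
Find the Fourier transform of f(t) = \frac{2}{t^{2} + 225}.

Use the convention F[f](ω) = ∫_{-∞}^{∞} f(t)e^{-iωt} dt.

F(ω) = \frac{2 \pi e^{- 15 \left|{\omega}\right|}}{15}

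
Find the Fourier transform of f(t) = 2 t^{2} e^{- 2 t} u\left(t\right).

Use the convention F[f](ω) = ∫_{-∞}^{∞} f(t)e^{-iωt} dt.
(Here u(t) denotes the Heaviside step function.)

F(ω) = \frac{4}{\left(i \omega + 2\right)^{3}}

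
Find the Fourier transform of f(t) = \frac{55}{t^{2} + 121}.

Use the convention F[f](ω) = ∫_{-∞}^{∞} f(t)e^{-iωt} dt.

F(ω) = 5 \pi e^{- 11 \left|{\omega}\right|}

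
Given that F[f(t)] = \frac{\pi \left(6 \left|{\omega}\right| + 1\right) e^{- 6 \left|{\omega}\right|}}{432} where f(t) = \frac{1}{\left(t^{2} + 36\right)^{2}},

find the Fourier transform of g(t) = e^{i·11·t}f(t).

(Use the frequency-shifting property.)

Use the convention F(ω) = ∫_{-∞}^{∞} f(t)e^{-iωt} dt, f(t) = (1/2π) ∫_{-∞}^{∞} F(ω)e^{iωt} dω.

F[g](ω) = \frac{\pi \left(6 \left|{\omega - 11}\right| + 1\right) e^{- 6 \left|{\omega - 11}\right|}}{432}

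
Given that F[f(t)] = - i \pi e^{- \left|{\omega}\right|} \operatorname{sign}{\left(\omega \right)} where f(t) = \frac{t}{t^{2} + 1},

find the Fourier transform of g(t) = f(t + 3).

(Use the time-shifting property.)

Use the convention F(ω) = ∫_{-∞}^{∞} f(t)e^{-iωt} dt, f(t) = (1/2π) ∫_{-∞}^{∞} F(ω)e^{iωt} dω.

F[g](ω) = - i \pi e^{3 i \omega} e^{- \left|{\omega}\right|} \operatorname{sign}{\left(\omega \right)}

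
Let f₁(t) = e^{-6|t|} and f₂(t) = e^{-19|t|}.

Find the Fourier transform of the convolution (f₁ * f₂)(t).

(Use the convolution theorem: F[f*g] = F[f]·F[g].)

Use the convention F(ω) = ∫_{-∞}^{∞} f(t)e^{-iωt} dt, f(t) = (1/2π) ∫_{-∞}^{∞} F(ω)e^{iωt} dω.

F[f₁*f₂](ω) = \frac{456}{\left(\omega^{2} + 36\right) \left(\omega^{2} + 361\right)}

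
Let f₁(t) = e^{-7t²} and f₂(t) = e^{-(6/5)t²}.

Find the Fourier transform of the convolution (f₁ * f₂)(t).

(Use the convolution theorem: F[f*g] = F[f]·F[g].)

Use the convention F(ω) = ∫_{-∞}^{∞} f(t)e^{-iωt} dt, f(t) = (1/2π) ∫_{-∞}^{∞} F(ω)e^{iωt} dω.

F[f₁*f₂](ω) = \frac{\sqrt{210} \pi e^{- \frac{41 \omega^{2}}{168}}}{42}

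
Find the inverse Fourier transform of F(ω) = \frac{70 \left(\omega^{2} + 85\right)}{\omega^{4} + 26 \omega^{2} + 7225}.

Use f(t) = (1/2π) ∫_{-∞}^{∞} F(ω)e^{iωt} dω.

f(t) = 5 e^{- 7 \left|{t}\right|} \cos{\left(6 \left|{t}\right| \right)}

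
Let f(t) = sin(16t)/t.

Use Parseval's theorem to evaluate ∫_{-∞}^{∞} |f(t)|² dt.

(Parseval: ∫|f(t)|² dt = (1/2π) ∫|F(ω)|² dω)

∫|f(t)|² dt = 16 \pi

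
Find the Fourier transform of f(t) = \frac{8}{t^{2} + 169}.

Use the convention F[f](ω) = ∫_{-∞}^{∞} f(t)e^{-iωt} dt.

F(ω) = \frac{8 \pi e^{- 13 \left|{\omega}\right|}}{13}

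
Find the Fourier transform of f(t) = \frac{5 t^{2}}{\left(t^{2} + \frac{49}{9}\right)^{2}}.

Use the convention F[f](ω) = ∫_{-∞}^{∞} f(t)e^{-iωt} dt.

F(ω) = \frac{5 \pi \left(3 - 7 \left|{\omega}\right|\right) e^{- \frac{7 \left|{\omega}\right|}{3}}}{14}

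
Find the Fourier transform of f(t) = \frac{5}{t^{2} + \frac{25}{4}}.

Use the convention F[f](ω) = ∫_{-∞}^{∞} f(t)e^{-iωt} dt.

F(ω) = 2 \pi e^{- \frac{5 \left|{\omega}\right|}{2}}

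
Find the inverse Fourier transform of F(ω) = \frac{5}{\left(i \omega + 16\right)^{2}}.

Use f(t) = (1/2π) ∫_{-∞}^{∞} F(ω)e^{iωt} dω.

f(t) = 5 t e^{- 16 t} u\left(t\right)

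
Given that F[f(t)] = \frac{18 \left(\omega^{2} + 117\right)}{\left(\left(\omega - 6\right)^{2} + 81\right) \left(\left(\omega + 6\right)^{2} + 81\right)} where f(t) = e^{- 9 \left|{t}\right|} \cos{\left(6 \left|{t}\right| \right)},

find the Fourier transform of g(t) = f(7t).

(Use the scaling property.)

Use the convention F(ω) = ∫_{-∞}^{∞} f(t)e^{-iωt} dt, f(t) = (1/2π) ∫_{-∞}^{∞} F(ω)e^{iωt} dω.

F[g](ω) = \frac{126 \left(\omega^{2} + 5733\right)}{\omega^{4} + 4410 \omega^{2} + 32867289}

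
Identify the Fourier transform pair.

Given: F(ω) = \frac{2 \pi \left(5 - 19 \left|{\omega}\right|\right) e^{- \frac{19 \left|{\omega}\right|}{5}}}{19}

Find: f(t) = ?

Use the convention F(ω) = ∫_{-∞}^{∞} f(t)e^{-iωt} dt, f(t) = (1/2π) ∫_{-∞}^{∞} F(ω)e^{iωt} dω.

f(t) = \frac{4 t^{2}}{\left(t^{2} + \frac{361}{25}\right)^{2}}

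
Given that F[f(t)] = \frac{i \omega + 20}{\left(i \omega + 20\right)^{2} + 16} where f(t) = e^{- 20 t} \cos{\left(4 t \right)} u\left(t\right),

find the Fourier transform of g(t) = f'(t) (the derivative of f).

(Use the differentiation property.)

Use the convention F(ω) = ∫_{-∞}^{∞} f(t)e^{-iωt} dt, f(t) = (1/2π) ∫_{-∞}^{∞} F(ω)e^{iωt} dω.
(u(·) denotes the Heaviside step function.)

F[g](ω) = \frac{i \omega \left(i \omega + 20\right)}{\left(i \omega + 20\right)^{2} + 16}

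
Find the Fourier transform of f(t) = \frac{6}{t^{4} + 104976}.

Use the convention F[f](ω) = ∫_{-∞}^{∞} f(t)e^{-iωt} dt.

F(ω) = \frac{\pi e^{- 9 \sqrt{2} \left|{\omega}\right|} \sin{\left(9 \sqrt{2} \left|{\omega}\right| + \frac{\pi}{4} \right)}}{972}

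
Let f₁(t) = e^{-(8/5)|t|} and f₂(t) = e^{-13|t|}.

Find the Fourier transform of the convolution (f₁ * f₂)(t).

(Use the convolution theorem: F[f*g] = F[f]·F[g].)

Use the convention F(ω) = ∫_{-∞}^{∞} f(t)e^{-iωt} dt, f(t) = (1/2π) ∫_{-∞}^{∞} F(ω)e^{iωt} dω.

F[f₁*f₂](ω) = \frac{2080}{\left(\omega^{2} + 169\right) \left(25 \omega^{2} + 64\right)}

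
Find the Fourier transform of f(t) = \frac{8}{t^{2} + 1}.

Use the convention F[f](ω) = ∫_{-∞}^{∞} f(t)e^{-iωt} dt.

F(ω) = 8 \pi e^{- \left|{\omega}\right|}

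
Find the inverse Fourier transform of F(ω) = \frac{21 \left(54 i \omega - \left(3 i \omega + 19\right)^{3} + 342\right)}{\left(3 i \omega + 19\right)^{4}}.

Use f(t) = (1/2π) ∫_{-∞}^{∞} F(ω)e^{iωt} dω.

f(t) = 7 \left(t^{2} - 1\right) e^{- \frac{19 t}{3}} u\left(t\right)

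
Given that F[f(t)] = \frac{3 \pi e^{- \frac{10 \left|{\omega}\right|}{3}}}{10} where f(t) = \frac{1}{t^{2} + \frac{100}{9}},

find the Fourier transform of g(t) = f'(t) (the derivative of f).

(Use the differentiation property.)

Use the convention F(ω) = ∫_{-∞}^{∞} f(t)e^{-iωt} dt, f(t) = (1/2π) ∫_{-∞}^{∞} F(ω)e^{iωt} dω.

F[g](ω) = \frac{3 i \pi \omega e^{- \frac{10 \left|{\omega}\right|}{3}}}{10}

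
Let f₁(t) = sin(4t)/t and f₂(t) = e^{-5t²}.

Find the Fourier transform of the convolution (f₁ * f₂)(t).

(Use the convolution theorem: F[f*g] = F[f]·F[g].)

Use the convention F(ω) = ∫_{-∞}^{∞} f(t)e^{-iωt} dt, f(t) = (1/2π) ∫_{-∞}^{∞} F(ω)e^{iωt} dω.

F[f₁*f₂](ω) = \begin{cases} \frac{\sqrt{5} \pi^{\frac{3}{2}} e^{- \frac{\omega^{2}}{20}}}{5} & \text{for}\: \omega > -4 \wedge \omega < 4 \\0 & \text{otherwise} \end{cases}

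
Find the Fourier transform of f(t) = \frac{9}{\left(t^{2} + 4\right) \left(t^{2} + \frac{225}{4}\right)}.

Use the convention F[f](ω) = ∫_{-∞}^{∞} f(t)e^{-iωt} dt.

F(ω) = \frac{18 \pi e^{- 2 \left|{\omega}\right|}}{209} - \frac{24 \pi e^{- \frac{15 \left|{\omega}\right|}{2}}}{1045}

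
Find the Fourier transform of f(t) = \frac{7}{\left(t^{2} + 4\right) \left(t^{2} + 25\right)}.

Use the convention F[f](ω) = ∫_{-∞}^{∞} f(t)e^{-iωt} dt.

F(ω) = \frac{\pi \left(5 e^{3 \left|{\omega}\right|} - 2\right) e^{- 5 \left|{\omega}\right|}}{30}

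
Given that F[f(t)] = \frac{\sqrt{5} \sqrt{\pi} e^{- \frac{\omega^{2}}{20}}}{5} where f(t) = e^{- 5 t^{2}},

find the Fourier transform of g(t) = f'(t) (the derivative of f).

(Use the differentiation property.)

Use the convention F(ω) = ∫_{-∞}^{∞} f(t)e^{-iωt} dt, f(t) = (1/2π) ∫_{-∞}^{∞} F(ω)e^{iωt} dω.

F[g](ω) = \frac{\sqrt{5} i \sqrt{\pi} \omega e^{- \frac{\omega^{2}}{20}}}{5}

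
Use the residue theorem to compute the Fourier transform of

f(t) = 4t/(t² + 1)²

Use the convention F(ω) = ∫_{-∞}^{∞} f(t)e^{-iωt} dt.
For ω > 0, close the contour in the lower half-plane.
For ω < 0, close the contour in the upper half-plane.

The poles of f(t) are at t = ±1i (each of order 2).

Let g(z) = f(z)e^{-iωz}; for large |z| the factor e^{-iωz} decays in the lower half-plane when ω > 0 and in the upper half-plane when ω < 0.

Case ω > 0 (lower half-plane, clockwise contour ⇒ F(ω) = -2πi·ΣRes):
  Res_{z = - i} g(z) = \omega e^{- \omega} (pole of order 2)
  F(ω) = -2πi·ΣRes = - 2 i \pi \omega e^{- \omega}

Case ω < 0 (upper half-plane, counterclockwise contour ⇒ F(ω) = +2πi·ΣRes):
  Res_{z = i} g(z) = - \omega e^{\omega} (pole of order 2)
  F(ω) = 2πi·ΣRes = - 2 i \pi \omega e^{\omega}

Both cases combine into a single formula in |ω|:

F(ω) = - 2 i \pi \omega e^{- \left|{\omega}\right|}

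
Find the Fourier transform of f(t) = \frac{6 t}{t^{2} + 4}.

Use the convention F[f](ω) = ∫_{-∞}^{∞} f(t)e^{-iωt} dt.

F(ω) = - 6 i \pi e^{- 2 \left|{\omega}\right|} \operatorname{sign}{\left(\omega \right)}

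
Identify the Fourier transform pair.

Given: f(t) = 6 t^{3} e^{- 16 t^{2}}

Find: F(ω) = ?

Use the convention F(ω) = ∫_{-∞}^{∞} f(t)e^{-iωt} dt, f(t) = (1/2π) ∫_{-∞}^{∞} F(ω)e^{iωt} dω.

F(ω) = \frac{3 i \sqrt{\pi} \omega \left(\omega^{2} - 96\right) e^{- \frac{\omega^{2}}{64}}}{65536}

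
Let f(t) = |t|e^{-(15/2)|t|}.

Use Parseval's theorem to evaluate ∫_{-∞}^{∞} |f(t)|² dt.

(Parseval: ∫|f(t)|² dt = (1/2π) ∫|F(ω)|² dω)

∫|f(t)|² dt = \frac{4}{3375}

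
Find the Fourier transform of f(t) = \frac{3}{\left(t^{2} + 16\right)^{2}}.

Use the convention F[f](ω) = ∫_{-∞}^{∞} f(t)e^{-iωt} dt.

F(ω) = \frac{3 \pi \left(4 \left|{\omega}\right| + 1\right) e^{- 4 \left|{\omega}\right|}}{128}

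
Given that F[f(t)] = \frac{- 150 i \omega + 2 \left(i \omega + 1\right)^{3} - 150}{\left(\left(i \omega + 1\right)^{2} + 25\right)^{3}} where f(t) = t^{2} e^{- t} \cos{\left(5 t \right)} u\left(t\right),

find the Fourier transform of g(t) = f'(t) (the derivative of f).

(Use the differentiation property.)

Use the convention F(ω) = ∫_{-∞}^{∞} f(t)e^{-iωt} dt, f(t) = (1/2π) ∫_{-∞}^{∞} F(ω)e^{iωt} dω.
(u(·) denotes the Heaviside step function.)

F[g](ω) = - \frac{2 i \omega \left(75 i \omega - \left(i \omega + 1\right)^{3} + 75\right)}{\left(\left(i \omega + 1\right)^{2} + 25\right)^{3}}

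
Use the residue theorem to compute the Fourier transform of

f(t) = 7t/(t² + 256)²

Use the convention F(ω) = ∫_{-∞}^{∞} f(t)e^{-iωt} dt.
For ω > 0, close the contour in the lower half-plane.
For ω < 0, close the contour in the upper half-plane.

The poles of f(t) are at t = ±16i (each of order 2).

Let g(z) = f(z)e^{-iωz}; for large |z| the factor e^{-iωz} decays in the lower half-plane when ω > 0 and in the upper half-plane when ω < 0.

Case ω > 0 (lower half-plane, clockwise contour ⇒ F(ω) = -2πi·ΣRes):
  Res_{z = - 16 i} g(z) = \frac{7 \omega e^{- 16 \omega}}{64} (pole of order 2)
  F(ω) = -2πi·ΣRes = - \frac{7 i \pi \omega e^{- 16 \omega}}{32}

Case ω < 0 (upper half-plane, counterclockwise contour ⇒ F(ω) = +2πi·ΣRes):
  Res_{z = 16 i} g(z) = - \frac{7 \omega e^{16 \omega}}{64} (pole of order 2)
  F(ω) = 2πi·ΣRes = - \frac{7 i \pi \omega e^{16 \omega}}{32}

Both cases combine into a single formula in |ω|:

F(ω) = - \frac{7 i \pi \omega e^{- 16 \left|{\omega}\right|}}{32}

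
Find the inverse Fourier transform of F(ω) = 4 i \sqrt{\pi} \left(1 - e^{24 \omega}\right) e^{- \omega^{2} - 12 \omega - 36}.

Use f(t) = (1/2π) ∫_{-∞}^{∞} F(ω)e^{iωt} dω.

f(t) = 4 e^{- \frac{t^{2}}{4}} \sin{\left(6 t \right)}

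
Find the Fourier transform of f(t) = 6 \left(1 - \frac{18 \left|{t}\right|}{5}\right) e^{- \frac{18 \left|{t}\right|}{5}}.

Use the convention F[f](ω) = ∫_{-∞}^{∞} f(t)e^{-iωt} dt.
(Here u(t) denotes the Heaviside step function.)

F(ω) = \frac{54000 \omega^{2}}{\left(25 \omega^{2} + 324\right)^{2}}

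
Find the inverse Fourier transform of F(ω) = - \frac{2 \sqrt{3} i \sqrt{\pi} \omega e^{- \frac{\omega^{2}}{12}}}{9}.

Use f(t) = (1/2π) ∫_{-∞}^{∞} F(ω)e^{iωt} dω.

f(t) = 4 t e^{- 3 t^{2}}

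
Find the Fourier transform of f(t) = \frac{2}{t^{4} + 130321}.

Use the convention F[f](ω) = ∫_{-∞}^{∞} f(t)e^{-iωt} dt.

F(ω) = \frac{2 \pi e^{- \frac{19 \sqrt{2} \left|{\omega}\right|}{2}} \sin{\left(\frac{19 \sqrt{2} \left|{\omega}\right|}{2} + \frac{\pi}{4} \right)}}{6859}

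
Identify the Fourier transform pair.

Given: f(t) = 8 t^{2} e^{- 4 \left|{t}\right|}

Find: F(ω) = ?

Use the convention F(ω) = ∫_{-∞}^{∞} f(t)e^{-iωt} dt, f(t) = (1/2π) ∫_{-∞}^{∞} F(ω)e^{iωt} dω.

F(ω) = \frac{128 \left(16 - 3 \omega^{2}\right)}{\left(\omega^{2} + 16\right)^{3}}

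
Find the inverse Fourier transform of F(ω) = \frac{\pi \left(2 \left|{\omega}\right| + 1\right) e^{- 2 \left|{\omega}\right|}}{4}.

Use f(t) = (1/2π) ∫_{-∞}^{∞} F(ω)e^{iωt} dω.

f(t) = \frac{4}{\left(t^{2} + 4\right)^{2}}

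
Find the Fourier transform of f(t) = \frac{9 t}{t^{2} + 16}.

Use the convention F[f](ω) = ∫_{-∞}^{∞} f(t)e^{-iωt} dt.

F(ω) = - 9 i \pi e^{- 4 \left|{\omega}\right|} \operatorname{sign}{\left(\omega \right)}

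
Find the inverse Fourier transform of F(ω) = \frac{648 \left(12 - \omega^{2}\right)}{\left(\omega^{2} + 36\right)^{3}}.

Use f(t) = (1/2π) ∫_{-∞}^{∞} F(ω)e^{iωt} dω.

f(t) = 9 t^{2} e^{- 6 \left|{t}\right|}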